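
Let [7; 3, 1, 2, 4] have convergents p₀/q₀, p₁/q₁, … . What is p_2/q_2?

Using pₖ = aₖpₖ₋₁ + pₖ₋₂, qₖ = aₖqₖ₋₁ + qₖ₋₂ (with p₋₁=1, p₋₂=0, q₋₁=0, q₋₂=1):
  k=0: a=7, p=7, q=1
  k=1: a=3, p=22, q=3
  k=2: a=1, p=29, q=4

29/4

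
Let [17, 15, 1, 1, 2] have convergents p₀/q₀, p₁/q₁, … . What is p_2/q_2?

273/16

Using pₖ = aₖpₖ₋₁ + pₖ₋₂, qₖ = aₖqₖ₋₁ + qₖ₋₂ (with p₋₁=1, p₋₂=0, q₋₁=0, q₋₂=1):
  k=0: a=17, p=17, q=1
  k=1: a=15, p=256, q=15
  k=2: a=1, p=273, q=16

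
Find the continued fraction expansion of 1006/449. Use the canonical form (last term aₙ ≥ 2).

[2; 4, 6, 2, 1, 5]

1006 = 2·449 + 108
449 = 4·108 + 17
108 = 6·17 + 6
17 = 2·6 + 5
6 = 1·5 + 1
5 = 5·1 + 0  (stop)
So 1006/449 = [2; 4, 6, 2, 1, 5].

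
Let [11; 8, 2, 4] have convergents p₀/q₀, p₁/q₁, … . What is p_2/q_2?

189/17

Using pₖ = aₖpₖ₋₁ + pₖ₋₂, qₖ = aₖqₖ₋₁ + qₖ₋₂ (with p₋₁=1, p₋₂=0, q₋₁=0, q₋₂=1):
  k=0: a=11, p=11, q=1
  k=1: a=8, p=89, q=8
  k=2: a=2, p=189, q=17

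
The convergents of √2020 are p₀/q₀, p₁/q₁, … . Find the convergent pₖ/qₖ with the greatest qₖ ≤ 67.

809/18

√2020 = [44; 1, 16, 1, 88, …] (period length 4).
Convergents:
  p_0/q_0 = 44/1
  p_1/q_1 = 45/1
  p_2/q_2 = 764/17
  p_3/q_3 = 809/18
  p_4/q_4 = 71956/1601
q_3 = 18 ≤ 67 < 1601 = q_4, so the answer is 809/18.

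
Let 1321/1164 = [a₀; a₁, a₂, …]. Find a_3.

1321 = 1·1164 + 157   →  a_0 = 1
1164 = 7·157 + 65   →  a_1 = 7
157 = 2·65 + 27   →  a_2 = 2
65 = 2·27 + 11   →  a_3 = 2

2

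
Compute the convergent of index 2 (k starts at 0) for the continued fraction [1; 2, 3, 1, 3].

Using pₖ = aₖpₖ₋₁ + pₖ₋₂, qₖ = aₖqₖ₋₁ + qₖ₋₂ (with p₋₁=1, p₋₂=0, q₋₁=0, q₋₂=1):
  k=0: a=1, p=1, q=1
  k=1: a=2, p=3, q=2
  k=2: a=3, p=10, q=7

10/7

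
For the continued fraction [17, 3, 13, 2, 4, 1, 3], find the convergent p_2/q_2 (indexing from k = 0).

Using pₖ = aₖpₖ₋₁ + pₖ₋₂, qₖ = aₖqₖ₋₁ + qₖ₋₂ (with p₋₁=1, p₋₂=0, q₋₁=0, q₋₂=1):
  k=0: a=17, p=17, q=1
  k=1: a=3, p=52, q=3
  k=2: a=13, p=693, q=40

693/40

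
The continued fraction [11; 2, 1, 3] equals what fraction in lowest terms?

125/11

Using pₖ = aₖpₖ₋₁ + pₖ₋₂ and qₖ = aₖqₖ₋₁ + qₖ₋₂:
  k=0: a=11, p=11, q=1
  k=1: a=2, p=23, q=2
  k=2: a=1, p=34, q=3
  k=3: a=3, p=125, q=11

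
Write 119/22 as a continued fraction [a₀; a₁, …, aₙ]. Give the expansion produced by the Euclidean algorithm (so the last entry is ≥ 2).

119 = 5*22 + 9
22 = 2*9 + 4
9 = 2*4 + 1
4 = 4*1 + 0  (stop)
So 119/22 = [5; 2, 2, 4].

[5; 2, 2, 4]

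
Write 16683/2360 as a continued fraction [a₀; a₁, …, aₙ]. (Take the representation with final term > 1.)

16683 = 7·2360 + 163
2360 = 14·163 + 78
163 = 2·78 + 7
78 = 11·7 + 1
7 = 7·1 + 0  (stop)
So 16683/2360 = [7; 14, 2, 11, 7].

[7; 14, 2, 11, 7]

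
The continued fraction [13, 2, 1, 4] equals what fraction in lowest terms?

Using pₖ = aₖpₖ₋₁ + pₖ₋₂ and qₖ = aₖqₖ₋₁ + qₖ₋₂:
  k=0: a=13, p=13, q=1
  k=1: a=2, p=27, q=2
  k=2: a=1, p=40, q=3
  k=3: a=4, p=187, q=14

187/14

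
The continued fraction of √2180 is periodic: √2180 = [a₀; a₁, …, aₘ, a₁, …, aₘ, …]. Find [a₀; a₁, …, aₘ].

[46; 1, 2, 4, 2, 1, 92]

a₀ = ⌊√2180⌋ = 46.
With m₀=0, d₀=1 and mₖ₊₁ = dₖaₖ − mₖ, dₖ₊₁ = (n − mₖ₊₁²)/dₖ, aₖ₊₁ = ⌊(a₀+mₖ₊₁)/dₖ₊₁⌋:
  k=1: m=46, d=64, a=1
  k=2: m=18, d=29, a=2
  k=3: m=40, d=20, a=4
  k=4: m=40, d=29, a=2
  k=5: m=18, d=64, a=1
  k=6: m=46, d=1, a=92
d=1 and a=2a₀=92 at k=6, so the next step gives (m, d) = (46, 64) again — its k=1 value — and the period has length 6.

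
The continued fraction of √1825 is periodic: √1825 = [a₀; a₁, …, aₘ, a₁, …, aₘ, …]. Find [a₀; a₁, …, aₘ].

a₀ = ⌊√1825⌋ = 42.
With m₀=0, d₀=1 and mₖ₊₁ = dₖaₖ − mₖ, dₖ₊₁ = (n − mₖ₊₁²)/dₖ, aₖ₊₁ = ⌊(a₀+mₖ₊₁)/dₖ₊₁⌋:
  k=1: m=42, d=61, a=1
  k=2: m=19, d=24, a=2
  k=3: m=29, d=41, a=1
  k=4: m=12, d=41, a=1
  k=5: m=29, d=24, a=2
  k=6: m=19, d=61, a=1
  k=7: m=42, d=1, a=84
d=1 and a=2a₀=84 at k=7, so the next step gives (m, d) = (42, 61) again — its k=1 value — and the period has length 7.

[42; 1, 2, 1, 1, 2, 1, 84]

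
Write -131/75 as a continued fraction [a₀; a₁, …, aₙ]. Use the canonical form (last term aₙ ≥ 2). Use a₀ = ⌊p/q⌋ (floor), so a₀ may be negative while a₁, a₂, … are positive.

[-2; 3, 1, 18]

-131 = -2×75 + 19
75 = 3×19 + 18
19 = 1×18 + 1
18 = 18×1 + 0  (stop)
So -131/75 = [-2; 3, 1, 18].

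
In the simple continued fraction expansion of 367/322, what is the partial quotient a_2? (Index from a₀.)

367 = 1·322 + 45   →  a_0 = 1
322 = 7·45 + 7   →  a_1 = 7
45 = 6·7 + 3   →  a_2 = 6

6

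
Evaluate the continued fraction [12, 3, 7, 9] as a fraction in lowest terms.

2476/201

Fold from the inside: start with 9/1.
  7 + 1/9 = 64/9
  3 + 9/64 = 201/64
  12 + 64/201 = 2476/201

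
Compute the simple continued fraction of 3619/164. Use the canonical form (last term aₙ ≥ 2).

3619 = 22×164 + 11
164 = 14×11 + 10
11 = 1×10 + 1
10 = 10×1 + 0  (stop)
So 3619/164 = [22; 14, 1, 10].

[22; 14, 1, 10]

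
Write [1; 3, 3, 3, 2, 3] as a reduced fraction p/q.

340/261

Fold from the inside: start with 3/1.
  2 + 1/3 = 7/3
  3 + 3/7 = 24/7
  3 + 7/24 = 79/24
  3 + 24/79 = 261/79
  1 + 79/261 = 340/261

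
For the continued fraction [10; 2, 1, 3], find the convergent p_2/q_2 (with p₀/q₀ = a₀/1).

Using pₖ = aₖpₖ₋₁ + pₖ₋₂, qₖ = aₖqₖ₋₁ + qₖ₋₂ (with p₋₁=1, p₋₂=0, q₋₁=0, q₋₂=1):
  k=0: a=10, p=10, q=1
  k=1: a=2, p=21, q=2
  k=2: a=1, p=31, q=3

31/3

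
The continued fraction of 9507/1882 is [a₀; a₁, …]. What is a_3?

9507 = 5·1882 + 97   →  a_0 = 5
1882 = 19·97 + 39   →  a_1 = 19
97 = 2·39 + 19   →  a_2 = 2
39 = 2·19 + 1   →  a_3 = 2

2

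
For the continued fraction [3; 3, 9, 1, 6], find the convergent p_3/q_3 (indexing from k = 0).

103/31

Using pₖ = aₖpₖ₋₁ + pₖ₋₂, qₖ = aₖqₖ₋₁ + qₖ₋₂ (with p₋₁=1, p₋₂=0, q₋₁=0, q₋₂=1):
  k=0: a=3, p=3, q=1
  k=1: a=3, p=10, q=3
  k=2: a=9, p=93, q=28
  k=3: a=1, p=103, q=31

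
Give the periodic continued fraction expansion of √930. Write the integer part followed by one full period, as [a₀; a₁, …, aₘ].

a₀ = ⌊√930⌋ = 30.
With m₀=0, d₀=1 and mₖ₊₁ = dₖaₖ − mₖ, dₖ₊₁ = (n − mₖ₊₁²)/dₖ, aₖ₊₁ = ⌊(a₀+mₖ₊₁)/dₖ₊₁⌋:
  k=1: m=30, d=30, a=2
  k=2: m=30, d=1, a=60
d=1 and a=2a₀=60 at k=2, so the next step gives (m, d) = (30, 30) again — its k=1 value — and the period has length 2.

[30; 2, 60]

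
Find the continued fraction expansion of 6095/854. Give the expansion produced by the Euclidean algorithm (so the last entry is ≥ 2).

6095 = 7*854 + 117
854 = 7*117 + 35
117 = 3*35 + 12
35 = 2*12 + 11
12 = 1*11 + 1
11 = 11*1 + 0  (stop)
So 6095/854 = [7; 7, 3, 2, 1, 11].

[7; 7, 3, 2, 1, 11]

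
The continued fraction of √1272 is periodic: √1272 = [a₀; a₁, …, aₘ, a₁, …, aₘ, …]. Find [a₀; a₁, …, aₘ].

[35; 1, 1, 1, 70]

a₀ = ⌊√1272⌋ = 35.
With m₀=0, d₀=1 and mₖ₊₁ = dₖaₖ − mₖ, dₖ₊₁ = (n − mₖ₊₁²)/dₖ, aₖ₊₁ = ⌊(a₀+mₖ₊₁)/dₖ₊₁⌋:
  k=1: m=35, d=47, a=1
  k=2: m=12, d=24, a=1
  k=3: m=12, d=47, a=1
  k=4: m=35, d=1, a=70
d=1 and a=2a₀=70 at k=4, so the next step gives (m, d) = (35, 47) again — its k=1 value — and the period has length 4.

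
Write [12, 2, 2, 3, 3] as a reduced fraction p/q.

695/56

Fold from the inside: start with 3/1.
  3 + 1/3 = 10/3
  2 + 3/10 = 23/10
  2 + 10/23 = 56/23
  12 + 23/56 = 695/56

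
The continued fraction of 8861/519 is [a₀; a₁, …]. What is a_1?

8861 = 17·519 + 38   →  a_0 = 17
519 = 13·38 + 25   →  a_1 = 13

13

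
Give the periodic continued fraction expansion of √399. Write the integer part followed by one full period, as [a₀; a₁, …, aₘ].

[19; 1, 38]

a₀ = ⌊√399⌋ = 19.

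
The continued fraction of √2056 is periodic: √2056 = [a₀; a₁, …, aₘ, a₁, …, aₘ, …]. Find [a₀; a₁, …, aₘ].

a₀ = ⌊√2056⌋ = 45.
With m₀=0, d₀=1 and mₖ₊₁ = dₖaₖ − mₖ, dₖ₊₁ = (n − mₖ₊₁²)/dₖ, aₖ₊₁ = ⌊(a₀+mₖ₊₁)/dₖ₊₁⌋:
  k=1: m=45, d=31, a=2
  k=2: m=17, d=57, a=1
  k=3: m=40, d=8, a=10
  k=4: m=40, d=57, a=1
  k=5: m=17, d=31, a=2
  k=6: m=45, d=1, a=90
d=1 and a=2a₀=90 at k=6, so the next step gives (m, d) = (45, 31) again — its k=1 value — and the period has length 6.

[45; 2, 1, 10, 1, 2, 90]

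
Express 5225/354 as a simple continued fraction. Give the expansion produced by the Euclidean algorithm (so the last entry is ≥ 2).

[14; 1, 3, 6, 14]

5225 = 14*354 + 269
354 = 1*269 + 85
269 = 3*85 + 14
85 = 6*14 + 1
14 = 14*1 + 0  (stop)
So 5225/354 = [14; 1, 3, 6, 14].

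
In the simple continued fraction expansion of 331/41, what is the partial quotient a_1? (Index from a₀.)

13

331 = 8·41 + 3   →  a_0 = 8
41 = 13·3 + 2   →  a_1 = 13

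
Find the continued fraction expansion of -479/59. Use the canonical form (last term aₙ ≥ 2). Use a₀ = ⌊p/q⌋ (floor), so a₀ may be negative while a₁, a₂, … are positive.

-479 = -9·59 + 52
59 = 1·52 + 7
52 = 7·7 + 3
7 = 2·3 + 1
3 = 3·1 + 0  (stop)
So -479/59 = [-9; 1, 7, 2, 3].

[-9; 1, 7, 2, 3]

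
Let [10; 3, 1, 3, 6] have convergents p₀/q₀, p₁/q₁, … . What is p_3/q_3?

Using pₖ = aₖpₖ₋₁ + pₖ₋₂, qₖ = aₖqₖ₋₁ + qₖ₋₂ (with p₋₁=1, p₋₂=0, q₋₁=0, q₋₂=1):
  k=0: a=10, p=10, q=1
  k=1: a=3, p=31, q=3
  k=2: a=1, p=41, q=4
  k=3: a=3, p=154, q=15

154/15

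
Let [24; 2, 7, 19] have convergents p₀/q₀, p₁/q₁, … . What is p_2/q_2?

Using pₖ = aₖpₖ₋₁ + pₖ₋₂, qₖ = aₖqₖ₋₁ + qₖ₋₂ (with p₋₁=1, p₋₂=0, q₋₁=0, q₋₂=1):
  k=0: a=24, p=24, q=1
  k=1: a=2, p=49, q=2
  k=2: a=7, p=367, q=15

367/15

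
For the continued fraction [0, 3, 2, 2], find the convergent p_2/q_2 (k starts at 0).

Using pₖ = aₖpₖ₋₁ + pₖ₋₂, qₖ = aₖqₖ₋₁ + qₖ₋₂ (with p₋₁=1, p₋₂=0, q₋₁=0, q₋₂=1):
  k=0: a=0, p=0, q=1
  k=1: a=3, p=1, q=3
  k=2: a=2, p=2, q=7

2/7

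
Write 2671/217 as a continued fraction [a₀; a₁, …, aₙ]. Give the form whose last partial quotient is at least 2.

[12; 3, 4, 5, 3]

2671 = 12*217 + 67
217 = 3*67 + 16
67 = 4*16 + 3
16 = 5*3 + 1
3 = 3*1 + 0  (stop)
So 2671/217 = [12; 3, 4, 5, 3].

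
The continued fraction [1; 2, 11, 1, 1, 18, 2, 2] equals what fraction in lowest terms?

Using pₖ = aₖpₖ₋₁ + pₖ₋₂ and qₖ = aₖqₖ₋₁ + qₖ₋₂:
  k=0: a=1, p=1, q=1
  k=1: a=2, p=3, q=2
  k=2: a=11, p=34, q=23
  k=3: a=1, p=37, q=25
  k=4: a=1, p=71, q=48
  k=5: a=18, p=1315, q=889
  k=6: a=2, p=2701, q=1826
  k=7: a=2, p=6717, q=4541

6717/4541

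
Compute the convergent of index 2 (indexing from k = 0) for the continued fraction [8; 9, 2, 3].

154/19

Using pₖ = aₖpₖ₋₁ + pₖ₋₂, qₖ = aₖqₖ₋₁ + qₖ₋₂ (with p₋₁=1, p₋₂=0, q₋₁=0, q₋₂=1):
  k=0: a=8, p=8, q=1
  k=1: a=9, p=73, q=9
  k=2: a=2, p=154, q=19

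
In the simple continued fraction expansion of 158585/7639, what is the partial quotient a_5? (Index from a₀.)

158585 = 20·7639 + 5805   →  a_0 = 20
7639 = 1·5805 + 1834   →  a_1 = 1
5805 = 3·1834 + 303   →  a_2 = 3
1834 = 6·303 + 16   →  a_3 = 6
303 = 18·16 + 15   →  a_4 = 18
16 = 1·15 + 1   →  a_5 = 1

1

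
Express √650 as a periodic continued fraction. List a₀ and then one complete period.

[25; 2, 50]

a₀ = ⌊√650⌋ = 25.
With m₀=0, d₀=1 and mₖ₊₁ = dₖaₖ − mₖ, dₖ₊₁ = (n − mₖ₊₁²)/dₖ, aₖ₊₁ = ⌊(a₀+mₖ₊₁)/dₖ₊₁⌋:
  k=1: m=25, d=25, a=2
  k=2: m=25, d=1, a=50
d=1 and a=2a₀=50 at k=2, so the next step gives (m, d) = (25, 25) again — its k=1 value — and the period has length 2.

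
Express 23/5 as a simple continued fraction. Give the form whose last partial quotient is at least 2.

[4; 1, 1, 2]

23 = 4*5 + 3
5 = 1*3 + 2
3 = 1*2 + 1
2 = 2*1 + 0  (stop)
So 23/5 = [4; 1, 1, 2].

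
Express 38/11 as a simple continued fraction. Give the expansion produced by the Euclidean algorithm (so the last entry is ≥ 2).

[3; 2, 5]

38 = 3*11 + 5
11 = 2*5 + 1
5 = 5*1 + 0  (stop)
So 38/11 = [3; 2, 5].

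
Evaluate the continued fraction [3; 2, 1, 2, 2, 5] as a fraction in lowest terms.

Using pₖ = aₖpₖ₋₁ + pₖ₋₂ and qₖ = aₖqₖ₋₁ + qₖ₋₂:
  k=0: a=3, p=3, q=1
  k=1: a=2, p=7, q=2
  k=2: a=1, p=10, q=3
  k=3: a=2, p=27, q=8
  k=4: a=2, p=64, q=19
  k=5: a=5, p=347, q=103

347/103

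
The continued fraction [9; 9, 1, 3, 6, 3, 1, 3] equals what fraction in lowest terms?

34735/3816

Fold from the inside: start with 3/1.
  1 + 1/3 = 4/3
  3 + 3/4 = 15/4
  6 + 4/15 = 94/15
  3 + 15/94 = 297/94
  1 + 94/297 = 391/297
  9 + 297/391 = 3816/391
  9 + 391/3816 = 34735/3816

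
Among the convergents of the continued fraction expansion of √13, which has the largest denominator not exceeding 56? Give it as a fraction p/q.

√13 = [3; 1, 1, 1, 1, 6, …] (period length 5).
Convergents:
  p_0/q_0 = 3/1
  p_1/q_1 = 4/1
  p_2/q_2 = 7/2
  p_3/q_3 = 11/3
  p_4/q_4 = 18/5
  p_5/q_5 = 119/33
  p_6/q_6 = 137/38
  p_7/q_7 = 256/71
q_6 = 38 ≤ 56 < 71 = q_7, so the answer is 137/38.

137/38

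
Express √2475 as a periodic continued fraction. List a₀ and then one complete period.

a₀ = ⌊√2475⌋ = 49.

[49; 1, 2, 1, 98]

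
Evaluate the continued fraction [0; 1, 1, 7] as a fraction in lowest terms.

Fold from the inside: start with 7/1.
  1 + 1/7 = 8/7
  1 + 7/8 = 15/8
  0 + 8/15 = 8/15

8/15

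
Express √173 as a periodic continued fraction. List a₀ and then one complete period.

a₀ = ⌊√173⌋ = 13.
With m₀=0, d₀=1 and mₖ₊₁ = dₖaₖ − mₖ, dₖ₊₁ = (n − mₖ₊₁²)/dₖ, aₖ₊₁ = ⌊(a₀+mₖ₊₁)/dₖ₊₁⌋:
  k=1: m=13, d=4, a=6
  k=2: m=11, d=13, a=1
  k=3: m=2, d=13, a=1
  k=4: m=11, d=4, a=6
  k=5: m=13, d=1, a=26
d=1 and a=2a₀=26 at k=5, so the next step gives (m, d) = (13, 4) again — its k=1 value — and the period has length 5.

[13; 6, 1, 1, 6, 26]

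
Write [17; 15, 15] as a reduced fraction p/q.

3857/226

Fold from the inside: start with 15/1.
  15 + 1/15 = 226/15
  17 + 15/226 = 3857/226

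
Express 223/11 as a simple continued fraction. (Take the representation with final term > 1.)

[20; 3, 1, 2]

223 = 20·11 + 3
11 = 3·3 + 2
3 = 1·2 + 1
2 = 2·1 + 0  (stop)
So 223/11 = [20; 3, 1, 2].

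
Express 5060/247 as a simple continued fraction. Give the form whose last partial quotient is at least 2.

[20; 2, 17, 7]

5060 = 20×247 + 120
247 = 2×120 + 7
120 = 17×7 + 1
7 = 7×1 + 0  (stop)
So 5060/247 = [20; 2, 17, 7].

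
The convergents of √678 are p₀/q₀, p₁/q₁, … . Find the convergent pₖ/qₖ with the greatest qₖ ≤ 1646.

√678 = [26; 26, 52, …] (period length 2).
Convergents:
  p_0/q_0 = 26/1
  p_1/q_1 = 677/26
  p_2/q_2 = 35230/1353
  p_3/q_3 = 916657/35204
q_2 = 1353 ≤ 1646 < 35204 = q_3, so the answer is 35230/1353.

35230/1353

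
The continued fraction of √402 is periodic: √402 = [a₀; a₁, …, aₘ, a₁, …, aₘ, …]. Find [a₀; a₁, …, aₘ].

a₀ = ⌊√402⌋ = 20.

[20; 20, 40]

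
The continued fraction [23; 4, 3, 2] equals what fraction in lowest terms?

697/30

Using pₖ = aₖpₖ₋₁ + pₖ₋₂ and qₖ = aₖqₖ₋₁ + qₖ₋₂:
  k=0: a=23, p=23, q=1
  k=1: a=4, p=93, q=4
  k=2: a=3, p=302, q=13
  k=3: a=2, p=697, q=30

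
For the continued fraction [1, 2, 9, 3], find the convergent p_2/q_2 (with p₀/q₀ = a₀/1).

28/19

Using pₖ = aₖpₖ₋₁ + pₖ₋₂, qₖ = aₖqₖ₋₁ + qₖ₋₂ (with p₋₁=1, p₋₂=0, q₋₁=0, q₋₂=1):
  k=0: a=1, p=1, q=1
  k=1: a=2, p=3, q=2
  k=2: a=9, p=28, q=19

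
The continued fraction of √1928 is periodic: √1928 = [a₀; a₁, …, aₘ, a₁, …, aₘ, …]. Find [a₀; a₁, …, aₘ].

[43; 1, 9, 1, 86]

a₀ = ⌊√1928⌋ = 43.
With m₀=0, d₀=1 and mₖ₊₁ = dₖaₖ − mₖ, dₖ₊₁ = (n − mₖ₊₁²)/dₖ, aₖ₊₁ = ⌊(a₀+mₖ₊₁)/dₖ₊₁⌋:
  k=1: m=43, d=79, a=1
  k=2: m=36, d=8, a=9
  k=3: m=36, d=79, a=1
  k=4: m=43, d=1, a=86
d=1 and a=2a₀=86 at k=4, so the next step gives (m, d) = (43, 79) again — its k=1 value — and the period has length 4.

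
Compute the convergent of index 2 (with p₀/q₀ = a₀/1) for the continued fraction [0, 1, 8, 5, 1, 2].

Using pₖ = aₖpₖ₋₁ + pₖ₋₂, qₖ = aₖqₖ₋₁ + qₖ₋₂ (with p₋₁=1, p₋₂=0, q₋₁=0, q₋₂=1):
  k=0: a=0, p=0, q=1
  k=1: a=1, p=1, q=1
  k=2: a=8, p=8, q=9

8/9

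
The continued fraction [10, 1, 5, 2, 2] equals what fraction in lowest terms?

347/32

Using pₖ = aₖpₖ₋₁ + pₖ₋₂ and qₖ = aₖqₖ₋₁ + qₖ₋₂:
  k=0: a=10, p=10, q=1
  k=1: a=1, p=11, q=1
  k=2: a=5, p=65, q=6
  k=3: a=2, p=141, q=13
  k=4: a=2, p=347, q=32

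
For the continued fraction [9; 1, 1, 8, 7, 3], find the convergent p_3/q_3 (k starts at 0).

Using pₖ = aₖpₖ₋₁ + pₖ₋₂, qₖ = aₖqₖ₋₁ + qₖ₋₂ (with p₋₁=1, p₋₂=0, q₋₁=0, q₋₂=1):
  k=0: a=9, p=9, q=1
  k=1: a=1, p=10, q=1
  k=2: a=1, p=19, q=2
  k=3: a=8, p=162, q=17

162/17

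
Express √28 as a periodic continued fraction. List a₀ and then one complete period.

[5; 3, 2, 3, 10]

a₀ = ⌊√28⌋ = 5.
With m₀=0, d₀=1 and mₖ₊₁ = dₖaₖ − mₖ, dₖ₊₁ = (n − mₖ₊₁²)/dₖ, aₖ₊₁ = ⌊(a₀+mₖ₊₁)/dₖ₊₁⌋:
  k=1: m=5, d=3, a=3
  k=2: m=4, d=4, a=2
  k=3: m=4, d=3, a=3
  k=4: m=5, d=1, a=10
d=1 and a=2a₀=10 at k=4, so the next step gives (m, d) = (5, 3) again — its k=1 value — and the period has length 4.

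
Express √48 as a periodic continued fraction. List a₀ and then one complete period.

[6; 1, 12]

a₀ = ⌊√48⌋ = 6.
With m₀=0, d₀=1 and mₖ₊₁ = dₖaₖ − mₖ, dₖ₊₁ = (n − mₖ₊₁²)/dₖ, aₖ₊₁ = ⌊(a₀+mₖ₊₁)/dₖ₊₁⌋:
  k=1: m=6, d=12, a=1
  k=2: m=6, d=1, a=12
d=1 and a=2a₀=12 at k=2, so the next step gives (m, d) = (6, 12) again — its k=1 value — and the period has length 2.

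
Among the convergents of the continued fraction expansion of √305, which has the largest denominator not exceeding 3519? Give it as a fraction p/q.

34195/1958

√305 = [17; 2, 6, 2, 34, …] (period length 4).
Convergents:
  p_0/q_0 = 17/1
  p_1/q_1 = 35/2
  p_2/q_2 = 227/13
  p_3/q_3 = 489/28
  p_4/q_4 = 16853/965
  p_5/q_5 = 34195/1958
  p_6/q_6 = 222023/12713
q_5 = 1958 ≤ 3519 < 12713 = q_6, so the answer is 34195/1958.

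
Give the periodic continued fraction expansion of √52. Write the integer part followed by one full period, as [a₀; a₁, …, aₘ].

[7; 4, 1, 2, 1, 4, 14]

a₀ = ⌊√52⌋ = 7.
With m₀=0, d₀=1 and mₖ₊₁ = dₖaₖ − mₖ, dₖ₊₁ = (n − mₖ₊₁²)/dₖ, aₖ₊₁ = ⌊(a₀+mₖ₊₁)/dₖ₊₁⌋:
  k=1: m=7, d=3, a=4
  k=2: m=5, d=9, a=1
  k=3: m=4, d=4, a=2
  k=4: m=4, d=9, a=1
  k=5: m=5, d=3, a=4
  k=6: m=7, d=1, a=14
d=1 and a=2a₀=14 at k=6, so the next step gives (m, d) = (7, 3) again — its k=1 value — and the period has length 6.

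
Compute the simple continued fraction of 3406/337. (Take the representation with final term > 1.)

3406 = 10*337 + 36
337 = 9*36 + 13
36 = 2*13 + 10
13 = 1*10 + 3
10 = 3*3 + 1
3 = 3*1 + 0  (stop)
So 3406/337 = [10; 9, 2, 1, 3, 3].

[10; 9, 2, 1, 3, 3]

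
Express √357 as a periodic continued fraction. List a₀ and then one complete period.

a₀ = ⌊√357⌋ = 18.
With m₀=0, d₀=1 and mₖ₊₁ = dₖaₖ − mₖ, dₖ₊₁ = (n − mₖ₊₁²)/dₖ, aₖ₊₁ = ⌊(a₀+mₖ₊₁)/dₖ₊₁⌋:
  k=1: m=18, d=33, a=1
  k=2: m=15, d=4, a=8
  k=3: m=17, d=17, a=2
  k=4: m=17, d=4, a=8
  k=5: m=15, d=33, a=1
  k=6: m=18, d=1, a=36
d=1 and a=2a₀=36 at k=6, so the next step gives (m, d) = (18, 33) again — its k=1 value — and the period has length 6.

[18; 1, 8, 2, 8, 1, 36]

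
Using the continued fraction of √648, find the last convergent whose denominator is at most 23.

280/11

√648 = [25; 2, 5, 6, 5, 2, 50, …] (period length 6).
Convergents:
  p_0/q_0 = 25/1
  p_1/q_1 = 51/2
  p_2/q_2 = 280/11
  p_3/q_3 = 1731/68
q_2 = 11 ≤ 23 < 68 = q_3, so the answer is 280/11.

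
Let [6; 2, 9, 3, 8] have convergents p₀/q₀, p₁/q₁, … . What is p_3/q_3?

382/59

Using pₖ = aₖpₖ₋₁ + pₖ₋₂, qₖ = aₖqₖ₋₁ + qₖ₋₂ (with p₋₁=1, p₋₂=0, q₋₁=0, q₋₂=1):
  k=0: a=6, p=6, q=1
  k=1: a=2, p=13, q=2
  k=2: a=9, p=123, q=19
  k=3: a=3, p=382, q=59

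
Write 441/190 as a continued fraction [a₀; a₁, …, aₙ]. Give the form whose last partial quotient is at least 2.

[2; 3, 8, 1, 2, 2]

441 = 2*190 + 61
190 = 3*61 + 7
61 = 8*7 + 5
7 = 1*5 + 2
5 = 2*2 + 1
2 = 2*1 + 0  (stop)
So 441/190 = [2; 3, 8, 1, 2, 2].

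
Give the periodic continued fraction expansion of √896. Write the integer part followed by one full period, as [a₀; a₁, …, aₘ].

[29; 1, 13, 1, 58]

a₀ = ⌊√896⌋ = 29.
With m₀=0, d₀=1 and mₖ₊₁ = dₖaₖ − mₖ, dₖ₊₁ = (n − mₖ₊₁²)/dₖ, aₖ₊₁ = ⌊(a₀+mₖ₊₁)/dₖ₊₁⌋:
  k=1: m=29, d=55, a=1
  k=2: m=26, d=4, a=13
  k=3: m=26, d=55, a=1
  k=4: m=29, d=1, a=58
d=1 and a=2a₀=58 at k=4, so the next step gives (m, d) = (29, 55) again — its k=1 value — and the period has length 4.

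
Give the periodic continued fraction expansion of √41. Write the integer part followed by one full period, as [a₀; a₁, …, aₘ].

[6; 2, 2, 12]

a₀ = ⌊√41⌋ = 6.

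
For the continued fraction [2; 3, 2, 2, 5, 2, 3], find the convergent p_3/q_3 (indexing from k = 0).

Using pₖ = aₖpₖ₋₁ + pₖ₋₂, qₖ = aₖqₖ₋₁ + qₖ₋₂ (with p₋₁=1, p₋₂=0, q₋₁=0, q₋₂=1):
  k=0: a=2, p=2, q=1
  k=1: a=3, p=7, q=3
  k=2: a=2, p=16, q=7
  k=3: a=2, p=39, q=17

39/17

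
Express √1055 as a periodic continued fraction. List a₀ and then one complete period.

[32; 2, 12, 2, 64]

a₀ = ⌊√1055⌋ = 32.
With m₀=0, d₀=1 and mₖ₊₁ = dₖaₖ − mₖ, dₖ₊₁ = (n − mₖ₊₁²)/dₖ, aₖ₊₁ = ⌊(a₀+mₖ₊₁)/dₖ₊₁⌋:
  k=1: m=32, d=31, a=2
  k=2: m=30, d=5, a=12
  k=3: m=30, d=31, a=2
  k=4: m=32, d=1, a=64
d=1 and a=2a₀=64 at k=4, so the next step gives (m, d) = (32, 31) again — its k=1 value — and the period has length 4.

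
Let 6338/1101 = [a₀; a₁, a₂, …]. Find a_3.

9

6338 = 5·1101 + 833   →  a_0 = 5
1101 = 1·833 + 268   →  a_1 = 1
833 = 3·268 + 29   →  a_2 = 3
268 = 9·29 + 7   →  a_3 = 9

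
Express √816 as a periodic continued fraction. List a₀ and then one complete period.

a₀ = ⌊√816⌋ = 28.

[28; 1, 1, 3, 3, 3, 1, 1, 56]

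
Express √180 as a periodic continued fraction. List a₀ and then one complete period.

a₀ = ⌊√180⌋ = 13.
With m₀=0, d₀=1 and mₖ₊₁ = dₖaₖ − mₖ, dₖ₊₁ = (n − mₖ₊₁²)/dₖ, aₖ₊₁ = ⌊(a₀+mₖ₊₁)/dₖ₊₁⌋:
  k=1: m=13, d=11, a=2
  k=2: m=9, d=9, a=2
  k=3: m=9, d=11, a=2
  k=4: m=13, d=1, a=26
d=1 and a=2a₀=26 at k=4, so the next step gives (m, d) = (13, 11) again — its k=1 value — and the period has length 4.

[13; 2, 2, 2, 26]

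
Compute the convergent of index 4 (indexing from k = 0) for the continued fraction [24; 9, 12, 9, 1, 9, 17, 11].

Using pₖ = aₖpₖ₋₁ + pₖ₋₂, qₖ = aₖqₖ₋₁ + qₖ₋₂ (with p₋₁=1, p₋₂=0, q₋₁=0, q₋₂=1):
  k=0: a=24, p=24, q=1
  k=1: a=9, p=217, q=9
  k=2: a=12, p=2628, q=109
  k=3: a=9, p=23869, q=990
  k=4: a=1, p=26497, q=1099

26497/1099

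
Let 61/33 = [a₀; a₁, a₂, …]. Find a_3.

61 = 1·33 + 28   →  a_0 = 1
33 = 1·28 + 5   →  a_1 = 1
28 = 5·5 + 3   →  a_2 = 5
5 = 1·3 + 2   →  a_3 = 1

1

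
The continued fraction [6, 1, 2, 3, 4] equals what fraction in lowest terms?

Using pₖ = aₖpₖ₋₁ + pₖ₋₂ and qₖ = aₖqₖ₋₁ + qₖ₋₂:
  k=0: a=6, p=6, q=1
  k=1: a=1, p=7, q=1
  k=2: a=2, p=20, q=3
  k=3: a=3, p=67, q=10
  k=4: a=4, p=288, q=43

288/43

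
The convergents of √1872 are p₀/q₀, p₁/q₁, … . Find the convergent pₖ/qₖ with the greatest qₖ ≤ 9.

173/4

√1872 = [43; 3, 1, 3, 86, …] (period length 4).
Convergents:
  p_0/q_0 = 43/1
  p_1/q_1 = 130/3
  p_2/q_2 = 173/4
  p_3/q_3 = 649/15
q_2 = 4 ≤ 9 < 15 = q_3, so the answer is 173/4.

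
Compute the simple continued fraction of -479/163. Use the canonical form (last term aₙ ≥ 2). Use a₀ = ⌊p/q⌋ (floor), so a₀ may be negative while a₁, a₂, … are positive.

-479 = -3×163 + 10
163 = 16×10 + 3
10 = 3×3 + 1
3 = 3×1 + 0  (stop)
So -479/163 = [-3; 16, 3, 3].

[-3; 16, 3, 3]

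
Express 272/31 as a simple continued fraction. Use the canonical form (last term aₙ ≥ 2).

[8; 1, 3, 2, 3]

272 = 8×31 + 24
31 = 1×24 + 7
24 = 3×7 + 3
7 = 2×3 + 1
3 = 3×1 + 0  (stop)
So 272/31 = [8; 1, 3, 2, 3].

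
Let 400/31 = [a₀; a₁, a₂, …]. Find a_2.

9

400 = 12·31 + 28   →  a_0 = 12
31 = 1·28 + 3   →  a_1 = 1
28 = 9·3 + 1   →  a_2 = 9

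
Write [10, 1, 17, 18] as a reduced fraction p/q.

Using pₖ = aₖpₖ₋₁ + pₖ₋₂ and qₖ = aₖqₖ₋₁ + qₖ₋₂:
  k=0: a=10, p=10, q=1
  k=1: a=1, p=11, q=1
  k=2: a=17, p=197, q=18
  k=3: a=18, p=3557, q=325

3557/325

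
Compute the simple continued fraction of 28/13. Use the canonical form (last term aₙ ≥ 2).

28 = 2·13 + 2
13 = 6·2 + 1
2 = 2·1 + 0  (stop)
So 28/13 = [2; 6, 2].

[2; 6, 2]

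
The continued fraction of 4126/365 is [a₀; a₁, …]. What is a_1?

3

4126 = 11·365 + 111   →  a_0 = 11
365 = 3·111 + 32   →  a_1 = 3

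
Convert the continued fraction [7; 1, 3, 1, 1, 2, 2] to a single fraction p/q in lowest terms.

428/55

Using pₖ = aₖpₖ₋₁ + pₖ₋₂ and qₖ = aₖqₖ₋₁ + qₖ₋₂:
  k=0: a=7, p=7, q=1
  k=1: a=1, p=8, q=1
  k=2: a=3, p=31, q=4
  k=3: a=1, p=39, q=5
  k=4: a=1, p=70, q=9
  k=5: a=2, p=179, q=23
  k=6: a=2, p=428, q=55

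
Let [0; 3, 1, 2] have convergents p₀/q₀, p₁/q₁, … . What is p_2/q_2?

Using pₖ = aₖpₖ₋₁ + pₖ₋₂, qₖ = aₖqₖ₋₁ + qₖ₋₂ (with p₋₁=1, p₋₂=0, q₋₁=0, q₋₂=1):
  k=0: a=0, p=0, q=1
  k=1: a=3, p=1, q=3
  k=2: a=1, p=1, q=4

1/4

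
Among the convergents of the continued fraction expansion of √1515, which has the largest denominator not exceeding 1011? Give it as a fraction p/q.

√1515 = [38; 1, 11, 1, 76, …] (period length 4).
Convergents:
  p_0/q_0 = 38/1
  p_1/q_1 = 39/1
  p_2/q_2 = 467/12
  p_3/q_3 = 506/13
  p_4/q_4 = 38923/1000
  p_5/q_5 = 39429/1013
q_4 = 1000 ≤ 1011 < 1013 = q_5, so the answer is 38923/1000.

38923/1000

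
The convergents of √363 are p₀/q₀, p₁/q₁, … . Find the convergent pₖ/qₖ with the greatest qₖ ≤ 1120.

√363 = [19; 19, 38, …] (period length 2).
Convergents:
  p_0/q_0 = 19/1
  p_1/q_1 = 362/19
  p_2/q_2 = 13775/723
  p_3/q_3 = 262087/13756
q_2 = 723 ≤ 1120 < 13756 = q_3, so the answer is 13775/723.

13775/723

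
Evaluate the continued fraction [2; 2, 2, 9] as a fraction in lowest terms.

113/47

Using pₖ = aₖpₖ₋₁ + pₖ₋₂ and qₖ = aₖqₖ₋₁ + qₖ₋₂:
  k=0: a=2, p=2, q=1
  k=1: a=2, p=5, q=2
  k=2: a=2, p=12, q=5
  k=3: a=9, p=113, q=47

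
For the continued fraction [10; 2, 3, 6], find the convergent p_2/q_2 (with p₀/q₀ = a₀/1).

Using pₖ = aₖpₖ₋₁ + pₖ₋₂, qₖ = aₖqₖ₋₁ + qₖ₋₂ (with p₋₁=1, p₋₂=0, q₋₁=0, q₋₂=1):
  k=0: a=10, p=10, q=1
  k=1: a=2, p=21, q=2
  k=2: a=3, p=73, q=7

73/7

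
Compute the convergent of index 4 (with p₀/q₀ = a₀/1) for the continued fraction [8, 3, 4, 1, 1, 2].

241/29

Using pₖ = aₖpₖ₋₁ + pₖ₋₂, qₖ = aₖqₖ₋₁ + qₖ₋₂ (with p₋₁=1, p₋₂=0, q₋₁=0, q₋₂=1):
  k=0: a=8, p=8, q=1
  k=1: a=3, p=25, q=3
  k=2: a=4, p=108, q=13
  k=3: a=1, p=133, q=16
  k=4: a=1, p=241, q=29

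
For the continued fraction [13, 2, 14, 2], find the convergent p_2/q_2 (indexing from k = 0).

Using pₖ = aₖpₖ₋₁ + pₖ₋₂, qₖ = aₖqₖ₋₁ + qₖ₋₂ (with p₋₁=1, p₋₂=0, q₋₁=0, q₋₂=1):
  k=0: a=13, p=13, q=1
  k=1: a=2, p=27, q=2
  k=2: a=14, p=391, q=29

391/29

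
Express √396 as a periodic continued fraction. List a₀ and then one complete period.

[19; 1, 8, 1, 38]

a₀ = ⌊√396⌋ = 19.
With m₀=0, d₀=1 and mₖ₊₁ = dₖaₖ − mₖ, dₖ₊₁ = (n − mₖ₊₁²)/dₖ, aₖ₊₁ = ⌊(a₀+mₖ₊₁)/dₖ₊₁⌋:
  k=1: m=19, d=35, a=1
  k=2: m=16, d=4, a=8
  k=3: m=16, d=35, a=1
  k=4: m=19, d=1, a=38
d=1 and a=2a₀=38 at k=4, so the next step gives (m, d) = (19, 35) again — its k=1 value — and the period has length 4.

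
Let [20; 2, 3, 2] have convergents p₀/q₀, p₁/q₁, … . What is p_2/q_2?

Using pₖ = aₖpₖ₋₁ + pₖ₋₂, qₖ = aₖqₖ₋₁ + qₖ₋₂ (with p₋₁=1, p₋₂=0, q₋₁=0, q₋₂=1):
  k=0: a=20, p=20, q=1
  k=1: a=2, p=41, q=2
  k=2: a=3, p=143, q=7

143/7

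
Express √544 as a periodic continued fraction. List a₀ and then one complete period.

[23; 3, 11, 3, 46]

a₀ = ⌊√544⌋ = 23.
With m₀=0, d₀=1 and mₖ₊₁ = dₖaₖ − mₖ, dₖ₊₁ = (n − mₖ₊₁²)/dₖ, aₖ₊₁ = ⌊(a₀+mₖ₊₁)/dₖ₊₁⌋:
  k=1: m=23, d=15, a=3
  k=2: m=22, d=4, a=11
  k=3: m=22, d=15, a=3
  k=4: m=23, d=1, a=46
d=1 and a=2a₀=46 at k=4, so the next step gives (m, d) = (23, 15) again — its k=1 value — and the period has length 4.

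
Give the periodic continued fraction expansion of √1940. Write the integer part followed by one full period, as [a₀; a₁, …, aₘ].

a₀ = ⌊√1940⌋ = 44.
With m₀=0, d₀=1 and mₖ₊₁ = dₖaₖ − mₖ, dₖ₊₁ = (n − mₖ₊₁²)/dₖ, aₖ₊₁ = ⌊(a₀+mₖ₊₁)/dₖ₊₁⌋:
  k=1: m=44, d=4, a=22
  k=2: m=44, d=1, a=88
d=1 and a=2a₀=88 at k=2, so the next step gives (m, d) = (44, 4) again — its k=1 value — and the period has length 2.

[44; 22, 88]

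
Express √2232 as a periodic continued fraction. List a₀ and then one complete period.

[47; 4, 10, 4, 94]

a₀ = ⌊√2232⌋ = 47.
With m₀=0, d₀=1 and mₖ₊₁ = dₖaₖ − mₖ, dₖ₊₁ = (n − mₖ₊₁²)/dₖ, aₖ₊₁ = ⌊(a₀+mₖ₊₁)/dₖ₊₁⌋:
  k=1: m=47, d=23, a=4
  k=2: m=45, d=9, a=10
  k=3: m=45, d=23, a=4
  k=4: m=47, d=1, a=94
d=1 and a=2a₀=94 at k=4, so the next step gives (m, d) = (47, 23) again — its k=1 value — and the period has length 4.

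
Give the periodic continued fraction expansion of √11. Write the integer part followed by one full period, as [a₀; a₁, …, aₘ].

[3; 3, 6]

a₀ = ⌊√11⌋ = 3.
With m₀=0, d₀=1 and mₖ₊₁ = dₖaₖ − mₖ, dₖ₊₁ = (n − mₖ₊₁²)/dₖ, aₖ₊₁ = ⌊(a₀+mₖ₊₁)/dₖ₊₁⌋:
  k=1: m=3, d=2, a=3
  k=2: m=3, d=1, a=6
d=1 and a=2a₀=6 at k=2, so the next step gives (m, d) = (3, 2) again — its k=1 value — and the period has length 2.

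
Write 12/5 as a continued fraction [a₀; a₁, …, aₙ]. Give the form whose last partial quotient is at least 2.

[2; 2, 2]

12 = 2·5 + 2
5 = 2·2 + 1
2 = 2·1 + 0  (stop)
So 12/5 = [2; 2, 2].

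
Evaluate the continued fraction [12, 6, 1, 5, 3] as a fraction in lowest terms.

1579/130

Fold from the inside: start with 3/1.
  5 + 1/3 = 16/3
  1 + 3/16 = 19/16
  6 + 16/19 = 130/19
  12 + 19/130 = 1579/130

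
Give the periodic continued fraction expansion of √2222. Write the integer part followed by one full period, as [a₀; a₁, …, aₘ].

a₀ = ⌊√2222⌋ = 47.
With m₀=0, d₀=1 and mₖ₊₁ = dₖaₖ − mₖ, dₖ₊₁ = (n − mₖ₊₁²)/dₖ, aₖ₊₁ = ⌊(a₀+mₖ₊₁)/dₖ₊₁⌋:
  k=1: m=47, d=13, a=7
  k=2: m=44, d=22, a=4
  k=3: m=44, d=13, a=7
  k=4: m=47, d=1, a=94
d=1 and a=2a₀=94 at k=4, so the next step gives (m, d) = (47, 13) again — its k=1 value — and the period has length 4.

[47; 7, 4, 7, 94]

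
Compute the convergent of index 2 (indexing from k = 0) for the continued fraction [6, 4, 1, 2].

Using pₖ = aₖpₖ₋₁ + pₖ₋₂, qₖ = aₖqₖ₋₁ + qₖ₋₂ (with p₋₁=1, p₋₂=0, q₋₁=0, q₋₂=1):
  k=0: a=6, p=6, q=1
  k=1: a=4, p=25, q=4
  k=2: a=1, p=31, q=5

31/5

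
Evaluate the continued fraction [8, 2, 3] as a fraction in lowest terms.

Using pₖ = aₖpₖ₋₁ + pₖ₋₂ and qₖ = aₖqₖ₋₁ + qₖ₋₂:
  k=0: a=8, p=8, q=1
  k=1: a=2, p=17, q=2
  k=2: a=3, p=59, q=7

59/7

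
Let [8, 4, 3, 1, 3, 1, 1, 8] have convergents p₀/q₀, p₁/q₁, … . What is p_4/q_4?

Using pₖ = aₖpₖ₋₁ + pₖ₋₂, qₖ = aₖqₖ₋₁ + qₖ₋₂ (with p₋₁=1, p₋₂=0, q₋₁=0, q₋₂=1):
  k=0: a=8, p=8, q=1
  k=1: a=4, p=33, q=4
  k=2: a=3, p=107, q=13
  k=3: a=1, p=140, q=17
  k=4: a=3, p=527, q=64

527/64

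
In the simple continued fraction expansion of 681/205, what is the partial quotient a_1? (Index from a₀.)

681 = 3·205 + 66   →  a_0 = 3
205 = 3·66 + 7   →  a_1 = 3

3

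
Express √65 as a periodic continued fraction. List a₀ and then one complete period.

a₀ = ⌊√65⌋ = 8.
With m₀=0, d₀=1 and mₖ₊₁ = dₖaₖ − mₖ, dₖ₊₁ = (n − mₖ₊₁²)/dₖ, aₖ₊₁ = ⌊(a₀+mₖ₊₁)/dₖ₊₁⌋:
  k=1: m=8, d=1, a=16
d=1 and a=2a₀=16 at k=1, so the next step gives (m, d) = (8, 1) again — its k=1 value — and the period has length 1.

[8; 16]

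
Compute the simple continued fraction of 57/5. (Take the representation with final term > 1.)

[11; 2, 2]

57 = 11·5 + 2
5 = 2·2 + 1
2 = 2·1 + 0  (stop)
So 57/5 = [11; 2, 2].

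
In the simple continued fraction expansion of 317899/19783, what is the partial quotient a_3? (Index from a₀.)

3

317899 = 16·19783 + 1371   →  a_0 = 16
19783 = 14·1371 + 589   →  a_1 = 14
1371 = 2·589 + 193   →  a_2 = 2
589 = 3·193 + 10   →  a_3 = 3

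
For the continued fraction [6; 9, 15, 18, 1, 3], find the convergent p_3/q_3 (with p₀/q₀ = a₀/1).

15013/2457

Using pₖ = aₖpₖ₋₁ + pₖ₋₂, qₖ = aₖqₖ₋₁ + qₖ₋₂ (with p₋₁=1, p₋₂=0, q₋₁=0, q₋₂=1):
  k=0: a=6, p=6, q=1
  k=1: a=9, p=55, q=9
  k=2: a=15, p=831, q=136
  k=3: a=18, p=15013, q=2457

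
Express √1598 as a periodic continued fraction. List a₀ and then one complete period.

[39; 1, 38, 1, 78]

a₀ = ⌊√1598⌋ = 39.
With m₀=0, d₀=1 and mₖ₊₁ = dₖaₖ − mₖ, dₖ₊₁ = (n − mₖ₊₁²)/dₖ, aₖ₊₁ = ⌊(a₀+mₖ₊₁)/dₖ₊₁⌋:
  k=1: m=39, d=77, a=1
  k=2: m=38, d=2, a=38
  k=3: m=38, d=77, a=1
  k=4: m=39, d=1, a=78
d=1 and a=2a₀=78 at k=4, so the next step gives (m, d) = (39, 77) again — its k=1 value — and the period has length 4.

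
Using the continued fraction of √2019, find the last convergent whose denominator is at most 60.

√2019 = [44; 1, 13, 1, 88, …] (period length 4).
Convergents:
  p_0/q_0 = 44/1
  p_1/q_1 = 45/1
  p_2/q_2 = 629/14
  p_3/q_3 = 674/15
  p_4/q_4 = 59941/1334
q_3 = 15 ≤ 60 < 1334 = q_4, so the answer is 674/15.

674/15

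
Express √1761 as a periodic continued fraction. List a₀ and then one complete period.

[41; 1, 26, 1, 82]

a₀ = ⌊√1761⌋ = 41.
With m₀=0, d₀=1 and mₖ₊₁ = dₖaₖ − mₖ, dₖ₊₁ = (n − mₖ₊₁²)/dₖ, aₖ₊₁ = ⌊(a₀+mₖ₊₁)/dₖ₊₁⌋:
  k=1: m=41, d=80, a=1
  k=2: m=39, d=3, a=26
  k=3: m=39, d=80, a=1
  k=4: m=41, d=1, a=82
d=1 and a=2a₀=82 at k=4, so the next step gives (m, d) = (41, 80) again — its k=1 value — and the period has length 4.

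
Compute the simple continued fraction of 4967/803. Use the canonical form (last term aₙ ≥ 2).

[6; 5, 2, 1, 1, 3, 8]

4967 = 6*803 + 149
803 = 5*149 + 58
149 = 2*58 + 33
58 = 1*33 + 25
33 = 1*25 + 8
25 = 3*8 + 1
8 = 8*1 + 0  (stop)
So 4967/803 = [6; 5, 2, 1, 1, 3, 8].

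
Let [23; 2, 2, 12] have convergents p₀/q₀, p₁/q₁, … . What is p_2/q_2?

117/5

Using pₖ = aₖpₖ₋₁ + pₖ₋₂, qₖ = aₖqₖ₋₁ + qₖ₋₂ (with p₋₁=1, p₋₂=0, q₋₁=0, q₋₂=1):
  k=0: a=23, p=23, q=1
  k=1: a=2, p=47, q=2
  k=2: a=2, p=117, q=5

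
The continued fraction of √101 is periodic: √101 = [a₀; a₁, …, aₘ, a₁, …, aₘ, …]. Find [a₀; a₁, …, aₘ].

[10; 20]

a₀ = ⌊√101⌋ = 10.
With m₀=0, d₀=1 and mₖ₊₁ = dₖaₖ − mₖ, dₖ₊₁ = (n − mₖ₊₁²)/dₖ, aₖ₊₁ = ⌊(a₀+mₖ₊₁)/dₖ₊₁⌋:
  k=1: m=10, d=1, a=20
d=1 and a=2a₀=20 at k=1, so the next step gives (m, d) = (10, 1) again — its k=1 value — and the period has length 1.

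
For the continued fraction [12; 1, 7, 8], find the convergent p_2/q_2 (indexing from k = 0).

Using pₖ = aₖpₖ₋₁ + pₖ₋₂, qₖ = aₖqₖ₋₁ + qₖ₋₂ (with p₋₁=1, p₋₂=0, q₋₁=0, q₋₂=1):
  k=0: a=12, p=12, q=1
  k=1: a=1, p=13, q=1
  k=2: a=7, p=103, q=8

103/8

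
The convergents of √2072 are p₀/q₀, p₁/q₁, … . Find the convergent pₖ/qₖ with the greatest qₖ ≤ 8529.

√2072 = [45; 1, 1, 12, 1, 1, 90, …] (period length 6).
Convergents:
  p_0/q_0 = 45/1
  p_1/q_1 = 46/1
  p_2/q_2 = 91/2
  p_3/q_3 = 1138/25
  p_4/q_4 = 1229/27
  p_5/q_5 = 2367/52
  p_6/q_6 = 214259/4707
  p_7/q_7 = 216626/4759
  p_8/q_8 = 430885/9466
q_7 = 4759 ≤ 8529 < 9466 = q_8, so the answer is 216626/4759.

216626/4759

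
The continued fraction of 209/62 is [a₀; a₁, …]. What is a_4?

209 = 3·62 + 23   →  a_0 = 3
62 = 2·23 + 16   →  a_1 = 2
23 = 1·16 + 7   →  a_2 = 1
16 = 2·7 + 2   →  a_3 = 2
7 = 3·2 + 1   →  a_4 = 3

3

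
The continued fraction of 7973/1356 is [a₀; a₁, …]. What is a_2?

7

7973 = 5·1356 + 1193   →  a_0 = 5
1356 = 1·1193 + 163   →  a_1 = 1
1193 = 7·163 + 52   →  a_2 = 7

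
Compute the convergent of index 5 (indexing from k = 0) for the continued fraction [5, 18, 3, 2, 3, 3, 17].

Using pₖ = aₖpₖ₋₁ + pₖ₋₂, qₖ = aₖqₖ₋₁ + qₖ₋₂ (with p₋₁=1, p₋₂=0, q₋₁=0, q₋₂=1):
  k=0: a=5, p=5, q=1
  k=1: a=18, p=91, q=18
  k=2: a=3, p=278, q=55
  k=3: a=2, p=647, q=128
  k=4: a=3, p=2219, q=439
  k=5: a=3, p=7304, q=1445

7304/1445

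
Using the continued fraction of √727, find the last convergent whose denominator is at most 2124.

√727 = [26; 1, 25, 1, 52, …] (period length 4).
Convergents:
  p_0/q_0 = 26/1
  p_1/q_1 = 27/1
  p_2/q_2 = 701/26
  p_3/q_3 = 728/27
  p_4/q_4 = 38557/1430
  p_5/q_5 = 39285/1457
  p_6/q_6 = 1020682/37855
q_5 = 1457 ≤ 2124 < 37855 = q_6, so the answer is 39285/1457.

39285/1457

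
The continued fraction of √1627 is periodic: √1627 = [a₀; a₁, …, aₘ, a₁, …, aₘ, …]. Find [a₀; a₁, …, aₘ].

[40; 2, 1, 39, 1, 2, 80]

a₀ = ⌊√1627⌋ = 40.
With m₀=0, d₀=1 and mₖ₊₁ = dₖaₖ − mₖ, dₖ₊₁ = (n − mₖ₊₁²)/dₖ, aₖ₊₁ = ⌊(a₀+mₖ₊₁)/dₖ₊₁⌋:
  k=1: m=40, d=27, a=2
  k=2: m=14, d=53, a=1
  k=3: m=39, d=2, a=39
  k=4: m=39, d=53, a=1
  k=5: m=14, d=27, a=2
  k=6: m=40, d=1, a=80
d=1 and a=2a₀=80 at k=6, so the next step gives (m, d) = (40, 27) again — its k=1 value — and the period has length 6.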